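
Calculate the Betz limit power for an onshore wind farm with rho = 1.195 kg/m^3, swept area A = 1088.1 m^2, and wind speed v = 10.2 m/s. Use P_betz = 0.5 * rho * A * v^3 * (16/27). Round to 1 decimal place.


The Betz coefficient Cp_max = 16/27 = 0.5926
v^3 = 10.2^3 = 1061.208
P_betz = 0.5 * rho * A * v^3 * Cp_max
P_betz = 0.5 * 1.195 * 1088.1 * 1061.208 * 0.5926
P_betz = 408849.5 W

408849.5


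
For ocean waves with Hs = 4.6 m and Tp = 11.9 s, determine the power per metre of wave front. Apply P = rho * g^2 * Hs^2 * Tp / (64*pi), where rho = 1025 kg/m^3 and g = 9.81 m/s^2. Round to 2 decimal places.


Apply wave power formula:
  g^2 = 9.81^2 = 96.2361
  Hs^2 = 4.6^2 = 21.16
  Numerator = rho * g^2 * Hs^2 * Tp = 1025 * 96.2361 * 21.16 * 11.9 = 24838450.8
  Denominator = 64 * pi = 201.0619
  P = 24838450.8 / 201.0619 = 123536.32 W/m

123536.32


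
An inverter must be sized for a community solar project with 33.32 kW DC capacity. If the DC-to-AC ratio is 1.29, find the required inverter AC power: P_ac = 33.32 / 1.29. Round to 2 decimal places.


The inverter AC capacity is determined by the DC/AC ratio.
Given: P_dc = 33.32 kW, DC/AC ratio = 1.29
P_ac = P_dc / ratio = 33.32 / 1.29
P_ac = 25.83 kW

25.83


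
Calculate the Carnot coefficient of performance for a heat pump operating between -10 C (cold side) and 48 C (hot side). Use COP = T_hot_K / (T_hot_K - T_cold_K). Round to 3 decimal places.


Convert to Kelvin:
  T_hot = 48 + 273.15 = 321.15 K
  T_cold = -10 + 273.15 = 263.15 K
Apply Carnot COP formula:
  COP = T_hot_K / (T_hot_K - T_cold_K) = 321.15 / 58.0
  COP = 5.537

5.537


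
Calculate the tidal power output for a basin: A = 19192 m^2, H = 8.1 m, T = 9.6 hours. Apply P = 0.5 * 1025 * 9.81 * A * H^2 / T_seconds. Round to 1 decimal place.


Convert period to seconds: T = 9.6 * 3600 = 34560.0 s
H^2 = 8.1^2 = 65.61
P = 0.5 * rho * g * A * H^2 / T
P = 0.5 * 1025 * 9.81 * 19192 * 65.61 / 34560.0
P = 183180.6 W

183180.6


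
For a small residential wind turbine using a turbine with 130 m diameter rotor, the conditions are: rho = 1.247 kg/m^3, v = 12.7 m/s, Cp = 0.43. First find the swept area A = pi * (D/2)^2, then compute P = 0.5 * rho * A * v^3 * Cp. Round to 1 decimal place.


Step 1 -- Compute swept area:
  A = pi * (D/2)^2 = pi * (130/2)^2 = 13273.23 m^2
Step 2 -- Apply wind power equation:
  P = 0.5 * rho * A * v^3 * Cp
  v^3 = 12.7^3 = 2048.383
  P = 0.5 * 1.247 * 13273.23 * 2048.383 * 0.43
  P = 7289414.8 W

7289414.8


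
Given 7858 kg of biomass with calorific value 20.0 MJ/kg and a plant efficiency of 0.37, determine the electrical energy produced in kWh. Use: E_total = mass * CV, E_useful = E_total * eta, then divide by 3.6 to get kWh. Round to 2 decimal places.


Total energy = mass * CV = 7858 * 20.0 = 157160.0 MJ
Useful energy = total * eta = 157160.0 * 0.37 = 58149.2 MJ
Convert to kWh: 58149.2 / 3.6
Useful energy = 16152.56 kWh

16152.56


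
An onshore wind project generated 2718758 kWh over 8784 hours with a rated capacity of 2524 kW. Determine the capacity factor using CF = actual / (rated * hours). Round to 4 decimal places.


Capacity factor = actual output / maximum possible output
Maximum possible = rated * hours = 2524 * 8784 = 22170816 kWh
CF = 2718758 / 22170816
CF = 0.1226

0.1226


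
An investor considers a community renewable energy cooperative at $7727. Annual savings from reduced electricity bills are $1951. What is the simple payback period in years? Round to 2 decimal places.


Simple payback period = initial cost / annual savings
Payback = 7727 / 1951
Payback = 3.96 years

3.96


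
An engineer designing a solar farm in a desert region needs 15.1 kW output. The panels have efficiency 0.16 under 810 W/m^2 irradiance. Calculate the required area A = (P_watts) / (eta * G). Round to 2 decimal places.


Convert target power to watts: P = 15.1 * 1000 = 15100.0 W
Compute denominator: eta * G = 0.16 * 810 = 129.6
Required area A = P / (eta * G) = 15100.0 / 129.6
A = 116.51 m^2

116.51


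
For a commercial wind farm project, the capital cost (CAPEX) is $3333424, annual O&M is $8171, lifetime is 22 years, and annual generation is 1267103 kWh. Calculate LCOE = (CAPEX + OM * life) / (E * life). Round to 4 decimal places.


Total cost = CAPEX + OM * lifetime = 3333424 + 8171 * 22 = 3333424 + 179762 = 3513186
Total generation = annual * lifetime = 1267103 * 22 = 27876266 kWh
LCOE = 3513186 / 27876266
LCOE = 0.1260 $/kWh

0.1260


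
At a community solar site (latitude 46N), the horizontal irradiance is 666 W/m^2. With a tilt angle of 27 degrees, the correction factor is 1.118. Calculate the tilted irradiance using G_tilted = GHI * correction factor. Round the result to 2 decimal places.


Identify the given values:
  GHI = 666 W/m^2, tilt correction factor = 1.118
Apply the formula G_tilted = GHI * factor:
  G_tilted = 666 * 1.118
  G_tilted = 744.59 W/m^2

744.59


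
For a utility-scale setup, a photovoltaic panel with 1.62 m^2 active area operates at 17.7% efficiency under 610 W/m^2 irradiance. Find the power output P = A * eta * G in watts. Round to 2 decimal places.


Use the solar power formula P = A * eta * G.
Given: A = 1.62 m^2, eta = 0.177, G = 610 W/m^2
P = 1.62 * 0.177 * 610
P = 174.91 W

174.91


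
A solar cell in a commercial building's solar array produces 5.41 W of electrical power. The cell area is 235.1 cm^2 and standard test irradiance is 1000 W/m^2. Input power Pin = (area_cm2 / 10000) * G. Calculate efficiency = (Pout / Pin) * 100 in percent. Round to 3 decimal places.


First compute the input power:
  Pin = area_cm2 / 10000 * G = 235.1 / 10000 * 1000 = 23.51 W
Then compute efficiency:
  Efficiency = (Pout / Pin) * 100 = (5.41 / 23.51) * 100
  Efficiency = 23.011%

23.011


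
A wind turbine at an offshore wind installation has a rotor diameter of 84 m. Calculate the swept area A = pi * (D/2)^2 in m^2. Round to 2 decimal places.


Compute the rotor radius:
  r = D / 2 = 84 / 2 = 42.0 m
Calculate swept area:
  A = pi * r^2 = pi * 42.0^2
  A = 5541.77 m^2

5541.77


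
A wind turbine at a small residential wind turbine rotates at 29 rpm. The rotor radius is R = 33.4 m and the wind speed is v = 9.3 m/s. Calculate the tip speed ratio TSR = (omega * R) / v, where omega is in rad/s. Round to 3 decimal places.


Convert rotational speed to rad/s:
  omega = 29 * 2 * pi / 60 = 3.0369 rad/s
Compute tip speed:
  v_tip = omega * R = 3.0369 * 33.4 = 101.432 m/s
Tip speed ratio:
  TSR = v_tip / v_wind = 101.432 / 9.3 = 10.907

10.907


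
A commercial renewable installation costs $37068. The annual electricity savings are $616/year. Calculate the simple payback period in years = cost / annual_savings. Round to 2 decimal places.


Simple payback period = initial cost / annual savings
Payback = 37068 / 616
Payback = 60.18 years

60.18


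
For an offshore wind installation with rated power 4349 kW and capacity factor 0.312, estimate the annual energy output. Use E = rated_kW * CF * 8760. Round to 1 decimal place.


Annual energy = rated_kW * capacity_factor * hours_per_year
Given: P_rated = 4349 kW, CF = 0.312, hours = 8760
E = 4349 * 0.312 * 8760
E = 11886338.9 kWh

11886338.9


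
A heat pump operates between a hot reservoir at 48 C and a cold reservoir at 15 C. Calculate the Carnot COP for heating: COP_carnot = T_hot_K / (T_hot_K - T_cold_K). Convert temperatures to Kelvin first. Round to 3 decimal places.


Convert to Kelvin:
  T_hot = 48 + 273.15 = 321.15 K
  T_cold = 15 + 273.15 = 288.15 K
Apply Carnot COP formula:
  COP = T_hot_K / (T_hot_K - T_cold_K) = 321.15 / 33.0
  COP = 9.732

9.732


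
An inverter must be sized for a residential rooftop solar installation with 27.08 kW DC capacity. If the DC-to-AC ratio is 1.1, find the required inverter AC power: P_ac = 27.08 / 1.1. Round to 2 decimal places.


The inverter AC capacity is determined by the DC/AC ratio.
Given: P_dc = 27.08 kW, DC/AC ratio = 1.1
P_ac = P_dc / ratio = 27.08 / 1.1
P_ac = 24.62 kW

24.62


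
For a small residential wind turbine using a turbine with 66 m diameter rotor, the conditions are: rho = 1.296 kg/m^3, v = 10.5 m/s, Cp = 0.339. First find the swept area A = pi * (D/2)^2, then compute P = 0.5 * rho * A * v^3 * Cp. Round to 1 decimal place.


Step 1 -- Compute swept area:
  A = pi * (D/2)^2 = pi * (66/2)^2 = 3421.19 m^2
Step 2 -- Apply wind power equation:
  P = 0.5 * rho * A * v^3 * Cp
  v^3 = 10.5^3 = 1157.625
  P = 0.5 * 1.296 * 3421.19 * 1157.625 * 0.339
  P = 870002.2 W

870002.2


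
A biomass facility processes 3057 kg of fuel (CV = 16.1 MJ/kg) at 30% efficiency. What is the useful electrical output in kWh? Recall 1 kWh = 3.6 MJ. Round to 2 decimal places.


Total energy = mass * CV = 3057 * 16.1 = 49217.7 MJ
Useful energy = total * eta = 49217.7 * 0.3 = 14765.31 MJ
Convert to kWh: 14765.31 / 3.6
Useful energy = 4101.48 kWh

4101.48


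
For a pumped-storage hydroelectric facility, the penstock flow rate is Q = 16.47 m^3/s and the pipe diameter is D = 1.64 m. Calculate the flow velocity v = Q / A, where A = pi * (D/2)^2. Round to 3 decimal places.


Compute pipe cross-sectional area:
  A = pi * (D/2)^2 = pi * (1.64/2)^2 = 2.1124 m^2
Calculate velocity:
  v = Q / A = 16.47 / 2.1124
  v = 7.797 m/s

7.797


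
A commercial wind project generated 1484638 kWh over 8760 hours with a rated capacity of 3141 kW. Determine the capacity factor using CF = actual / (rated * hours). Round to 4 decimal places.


Capacity factor = actual output / maximum possible output
Maximum possible = rated * hours = 3141 * 8760 = 27515160 kWh
CF = 1484638 / 27515160
CF = 0.0540

0.0540


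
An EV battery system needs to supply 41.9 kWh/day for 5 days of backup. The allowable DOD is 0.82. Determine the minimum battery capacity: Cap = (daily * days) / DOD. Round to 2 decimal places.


Total energy needed = daily * days = 41.9 * 5 = 209.5 kWh
Account for depth of discharge:
  Cap = total_energy / DOD = 209.5 / 0.82
  Cap = 255.49 kWh

255.49


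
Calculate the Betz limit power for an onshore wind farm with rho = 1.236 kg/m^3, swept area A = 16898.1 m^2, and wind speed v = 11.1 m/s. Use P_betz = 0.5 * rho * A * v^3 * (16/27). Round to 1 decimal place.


The Betz coefficient Cp_max = 16/27 = 0.5926
v^3 = 11.1^3 = 1367.631
P_betz = 0.5 * rho * A * v^3 * Cp_max
P_betz = 0.5 * 1.236 * 16898.1 * 1367.631 * 0.5926
P_betz = 8463529.4 W

8463529.4


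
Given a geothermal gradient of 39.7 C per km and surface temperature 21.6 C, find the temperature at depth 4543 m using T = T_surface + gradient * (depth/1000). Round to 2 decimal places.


Convert depth to km: 4543 / 1000 = 4.543 km
Temperature increase = gradient * depth_km = 39.7 * 4.543 = 180.36 C
Temperature at depth = T_surface + delta_T = 21.6 + 180.36
T = 201.96 C

201.96


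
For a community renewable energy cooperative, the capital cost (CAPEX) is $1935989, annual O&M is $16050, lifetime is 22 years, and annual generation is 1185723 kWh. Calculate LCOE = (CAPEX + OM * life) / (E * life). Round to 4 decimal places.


Total cost = CAPEX + OM * lifetime = 1935989 + 16050 * 22 = 1935989 + 353100 = 2289089
Total generation = annual * lifetime = 1185723 * 22 = 26085906 kWh
LCOE = 2289089 / 26085906
LCOE = 0.0878 $/kWh

0.0878


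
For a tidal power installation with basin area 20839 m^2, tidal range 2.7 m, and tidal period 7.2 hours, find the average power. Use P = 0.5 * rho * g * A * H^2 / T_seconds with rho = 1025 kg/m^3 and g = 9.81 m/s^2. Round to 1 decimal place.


Convert period to seconds: T = 7.2 * 3600 = 25920.0 s
H^2 = 2.7^2 = 7.29
P = 0.5 * rho * g * A * H^2 / T
P = 0.5 * 1025 * 9.81 * 20839 * 7.29 / 25920.0
P = 29466.8 W

29466.8


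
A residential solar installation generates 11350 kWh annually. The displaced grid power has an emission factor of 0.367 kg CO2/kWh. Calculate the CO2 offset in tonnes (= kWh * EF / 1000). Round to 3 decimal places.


CO2 offset in kg = generation * emission_factor
CO2 offset = 11350 * 0.367 = 4165.45 kg
Convert to tonnes:
  CO2 offset = 4165.45 / 1000 = 4.165 tonnes

4.165


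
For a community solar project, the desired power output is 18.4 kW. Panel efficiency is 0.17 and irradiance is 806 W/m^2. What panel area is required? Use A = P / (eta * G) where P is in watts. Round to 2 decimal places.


Convert target power to watts: P = 18.4 * 1000 = 18400.0 W
Compute denominator: eta * G = 0.17 * 806 = 137.02
Required area A = P / (eta * G) = 18400.0 / 137.02
A = 134.29 m^2

134.29


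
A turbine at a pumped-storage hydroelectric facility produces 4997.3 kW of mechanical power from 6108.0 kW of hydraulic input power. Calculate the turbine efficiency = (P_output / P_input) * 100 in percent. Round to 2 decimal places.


Turbine efficiency = (output power / input power) * 100
eta = (4997.3 / 6108.0) * 100
eta = 81.82%

81.82


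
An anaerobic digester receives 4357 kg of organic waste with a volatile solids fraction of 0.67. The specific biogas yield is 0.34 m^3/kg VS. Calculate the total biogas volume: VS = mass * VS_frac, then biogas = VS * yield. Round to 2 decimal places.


Compute volatile solids:
  VS = mass * VS_fraction = 4357 * 0.67 = 2919.19 kg
Calculate biogas volume:
  Biogas = VS * specific_yield = 2919.19 * 0.34
  Biogas = 992.52 m^3

992.52


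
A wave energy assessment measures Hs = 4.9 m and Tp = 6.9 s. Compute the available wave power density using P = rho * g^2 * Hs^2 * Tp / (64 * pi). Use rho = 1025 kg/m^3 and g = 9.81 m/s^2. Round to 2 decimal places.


Apply wave power formula:
  g^2 = 9.81^2 = 96.2361
  Hs^2 = 4.9^2 = 24.01
  Numerator = rho * g^2 * Hs^2 * Tp = 1025 * 96.2361 * 24.01 * 6.9 = 16341921.91
  Denominator = 64 * pi = 201.0619
  P = 16341921.91 / 201.0619 = 81278.05 W/m

81278.05


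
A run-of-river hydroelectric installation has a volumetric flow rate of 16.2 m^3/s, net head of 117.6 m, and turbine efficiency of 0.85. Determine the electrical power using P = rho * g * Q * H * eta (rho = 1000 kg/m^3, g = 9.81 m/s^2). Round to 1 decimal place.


Apply the hydropower formula P = rho * g * Q * H * eta
rho * g = 1000 * 9.81 = 9810.0
P = 9810.0 * 16.2 * 117.6 * 0.85
P = 15885843.1 W

15885843.1


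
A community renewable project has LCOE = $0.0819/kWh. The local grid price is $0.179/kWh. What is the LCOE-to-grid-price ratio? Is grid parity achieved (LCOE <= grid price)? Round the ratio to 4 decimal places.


Compare LCOE to grid price:
  LCOE = $0.0819/kWh, Grid price = $0.179/kWh
  Ratio = LCOE / grid_price = 0.0819 / 0.179 = 0.4575
  Grid parity achieved (ratio <= 1)? yes

0.4575


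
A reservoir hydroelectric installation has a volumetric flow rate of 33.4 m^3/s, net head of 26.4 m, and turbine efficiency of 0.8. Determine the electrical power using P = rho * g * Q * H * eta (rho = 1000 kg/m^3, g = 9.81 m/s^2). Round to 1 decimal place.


Apply the hydropower formula P = rho * g * Q * H * eta
rho * g = 1000 * 9.81 = 9810.0
P = 9810.0 * 33.4 * 26.4 * 0.8
P = 6920052.5 W

6920052.5


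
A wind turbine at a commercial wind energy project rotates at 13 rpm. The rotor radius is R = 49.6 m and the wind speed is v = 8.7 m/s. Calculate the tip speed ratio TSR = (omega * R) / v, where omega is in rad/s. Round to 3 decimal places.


Convert rotational speed to rad/s:
  omega = 13 * 2 * pi / 60 = 1.3614 rad/s
Compute tip speed:
  v_tip = omega * R = 1.3614 * 49.6 = 67.523 m/s
Tip speed ratio:
  TSR = v_tip / v_wind = 67.523 / 8.7 = 7.761

7.761


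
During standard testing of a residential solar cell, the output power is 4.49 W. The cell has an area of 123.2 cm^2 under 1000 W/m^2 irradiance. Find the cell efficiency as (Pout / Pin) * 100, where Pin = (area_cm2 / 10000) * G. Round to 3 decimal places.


First compute the input power:
  Pin = area_cm2 / 10000 * G = 123.2 / 10000 * 1000 = 12.32 W
Then compute efficiency:
  Efficiency = (Pout / Pin) * 100 = (4.49 / 12.32) * 100
  Efficiency = 36.445%

36.445


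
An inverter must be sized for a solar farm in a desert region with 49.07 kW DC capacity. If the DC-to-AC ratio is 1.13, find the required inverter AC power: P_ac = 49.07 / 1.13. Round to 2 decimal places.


The inverter AC capacity is determined by the DC/AC ratio.
Given: P_dc = 49.07 kW, DC/AC ratio = 1.13
P_ac = P_dc / ratio = 49.07 / 1.13
P_ac = 43.42 kW

43.42


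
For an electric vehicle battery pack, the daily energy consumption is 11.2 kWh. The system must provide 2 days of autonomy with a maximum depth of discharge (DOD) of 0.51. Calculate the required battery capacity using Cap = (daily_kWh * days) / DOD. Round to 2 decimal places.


Total energy needed = daily * days = 11.2 * 2 = 22.4 kWh
Account for depth of discharge:
  Cap = total_energy / DOD = 22.4 / 0.51
  Cap = 43.92 kWh

43.92


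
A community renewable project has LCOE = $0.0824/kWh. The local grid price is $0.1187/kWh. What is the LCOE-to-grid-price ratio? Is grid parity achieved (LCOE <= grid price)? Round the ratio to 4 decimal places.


Compare LCOE to grid price:
  LCOE = $0.0824/kWh, Grid price = $0.1187/kWh
  Ratio = LCOE / grid_price = 0.0824 / 0.1187 = 0.6942
  Grid parity achieved (ratio <= 1)? yes

0.6942


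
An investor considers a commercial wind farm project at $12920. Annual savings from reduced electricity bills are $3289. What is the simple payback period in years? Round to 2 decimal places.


Simple payback period = initial cost / annual savings
Payback = 12920 / 3289
Payback = 3.93 years

3.93


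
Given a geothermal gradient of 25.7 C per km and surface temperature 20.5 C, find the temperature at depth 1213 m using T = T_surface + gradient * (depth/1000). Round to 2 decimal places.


Convert depth to km: 1213 / 1000 = 1.213 km
Temperature increase = gradient * depth_km = 25.7 * 1.213 = 31.17 C
Temperature at depth = T_surface + delta_T = 20.5 + 31.17
T = 51.67 C

51.67


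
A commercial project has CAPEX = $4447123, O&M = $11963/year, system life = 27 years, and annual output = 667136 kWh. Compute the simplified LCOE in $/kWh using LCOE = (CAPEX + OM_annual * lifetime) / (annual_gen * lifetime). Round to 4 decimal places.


Total cost = CAPEX + OM * lifetime = 4447123 + 11963 * 27 = 4447123 + 323001 = 4770124
Total generation = annual * lifetime = 667136 * 27 = 18012672 kWh
LCOE = 4770124 / 18012672
LCOE = 0.2648 $/kWh

0.2648


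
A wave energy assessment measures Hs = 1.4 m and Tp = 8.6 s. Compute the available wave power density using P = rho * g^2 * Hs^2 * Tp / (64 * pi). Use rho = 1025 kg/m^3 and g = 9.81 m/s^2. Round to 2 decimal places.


Apply wave power formula:
  g^2 = 9.81^2 = 96.2361
  Hs^2 = 1.4^2 = 1.96
  Numerator = rho * g^2 * Hs^2 * Tp = 1025 * 96.2361 * 1.96 * 8.6 = 1662709.59
  Denominator = 64 * pi = 201.0619
  P = 1662709.59 / 201.0619 = 8269.64 W/m

8269.64


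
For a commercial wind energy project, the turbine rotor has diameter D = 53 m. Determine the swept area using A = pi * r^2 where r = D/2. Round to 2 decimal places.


Compute the rotor radius:
  r = D / 2 = 53 / 2 = 26.5 m
Calculate swept area:
  A = pi * r^2 = pi * 26.5^2
  A = 2206.18 m^2

2206.18


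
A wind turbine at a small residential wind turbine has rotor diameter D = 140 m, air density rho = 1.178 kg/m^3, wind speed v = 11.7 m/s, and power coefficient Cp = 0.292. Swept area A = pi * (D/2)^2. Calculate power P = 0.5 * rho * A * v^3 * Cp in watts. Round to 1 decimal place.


Step 1 -- Compute swept area:
  A = pi * (D/2)^2 = pi * (140/2)^2 = 15393.8 m^2
Step 2 -- Apply wind power equation:
  P = 0.5 * rho * A * v^3 * Cp
  v^3 = 11.7^3 = 1601.613
  P = 0.5 * 1.178 * 15393.8 * 1601.613 * 0.292
  P = 4240349.8 W

4240349.8


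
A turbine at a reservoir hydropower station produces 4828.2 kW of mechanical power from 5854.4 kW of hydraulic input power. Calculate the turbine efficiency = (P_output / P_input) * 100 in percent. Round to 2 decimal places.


Turbine efficiency = (output power / input power) * 100
eta = (4828.2 / 5854.4) * 100
eta = 82.47%

82.47


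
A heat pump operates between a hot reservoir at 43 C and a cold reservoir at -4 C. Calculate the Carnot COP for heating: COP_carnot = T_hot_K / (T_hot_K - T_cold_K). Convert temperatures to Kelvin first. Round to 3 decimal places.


Convert to Kelvin:
  T_hot = 43 + 273.15 = 316.15 K
  T_cold = -4 + 273.15 = 269.15 K
Apply Carnot COP formula:
  COP = T_hot_K / (T_hot_K - T_cold_K) = 316.15 / 47.0
  COP = 6.727

6.727


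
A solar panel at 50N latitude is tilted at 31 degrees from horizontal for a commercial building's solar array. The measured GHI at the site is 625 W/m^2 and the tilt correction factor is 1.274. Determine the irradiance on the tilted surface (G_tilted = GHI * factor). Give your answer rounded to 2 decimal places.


Identify the given values:
  GHI = 625 W/m^2, tilt correction factor = 1.274
Apply the formula G_tilted = GHI * factor:
  G_tilted = 625 * 1.274
  G_tilted = 796.25 W/m^2

796.25


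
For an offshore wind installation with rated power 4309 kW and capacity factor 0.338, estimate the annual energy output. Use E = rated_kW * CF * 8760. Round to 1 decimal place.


Annual energy = rated_kW * capacity_factor * hours_per_year
Given: P_rated = 4309 kW, CF = 0.338, hours = 8760
E = 4309 * 0.338 * 8760
E = 12758431.9 kWh

12758431.9


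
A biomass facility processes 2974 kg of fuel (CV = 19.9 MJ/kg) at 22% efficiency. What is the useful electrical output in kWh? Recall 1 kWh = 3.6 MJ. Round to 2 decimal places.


Total energy = mass * CV = 2974 * 19.9 = 59182.6 MJ
Useful energy = total * eta = 59182.6 * 0.22 = 13020.17 MJ
Convert to kWh: 13020.17 / 3.6
Useful energy = 3616.71 kWh

3616.71


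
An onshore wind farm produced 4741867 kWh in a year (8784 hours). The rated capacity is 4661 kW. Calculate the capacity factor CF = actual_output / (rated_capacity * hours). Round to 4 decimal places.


Capacity factor = actual output / maximum possible output
Maximum possible = rated * hours = 4661 * 8784 = 40942224 kWh
CF = 4741867 / 40942224
CF = 0.1158

0.1158


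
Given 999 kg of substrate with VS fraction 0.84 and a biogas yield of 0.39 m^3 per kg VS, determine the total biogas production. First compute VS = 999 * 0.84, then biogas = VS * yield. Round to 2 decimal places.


Compute volatile solids:
  VS = mass * VS_fraction = 999 * 0.84 = 839.16 kg
Calculate biogas volume:
  Biogas = VS * specific_yield = 839.16 * 0.39
  Biogas = 327.27 m^3

327.27


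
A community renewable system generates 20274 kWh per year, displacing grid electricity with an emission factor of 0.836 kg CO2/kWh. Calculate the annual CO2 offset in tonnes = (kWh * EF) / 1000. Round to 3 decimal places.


CO2 offset in kg = generation * emission_factor
CO2 offset = 20274 * 0.836 = 16949.06 kg
Convert to tonnes:
  CO2 offset = 16949.06 / 1000 = 16.949 tonnes

16.949


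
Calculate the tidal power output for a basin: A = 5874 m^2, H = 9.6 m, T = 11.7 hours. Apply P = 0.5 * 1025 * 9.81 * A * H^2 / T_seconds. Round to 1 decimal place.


Convert period to seconds: T = 11.7 * 3600 = 42120.0 s
H^2 = 9.6^2 = 92.16
P = 0.5 * rho * g * A * H^2 / T
P = 0.5 * 1025 * 9.81 * 5874 * 92.16 / 42120.0
P = 64617.6 W

64617.6


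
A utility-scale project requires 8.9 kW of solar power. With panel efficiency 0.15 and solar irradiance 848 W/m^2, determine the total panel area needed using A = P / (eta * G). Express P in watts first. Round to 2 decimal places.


Convert target power to watts: P = 8.9 * 1000 = 8900.0 W
Compute denominator: eta * G = 0.15 * 848 = 127.2
Required area A = P / (eta * G) = 8900.0 / 127.2
A = 69.97 m^2

69.97


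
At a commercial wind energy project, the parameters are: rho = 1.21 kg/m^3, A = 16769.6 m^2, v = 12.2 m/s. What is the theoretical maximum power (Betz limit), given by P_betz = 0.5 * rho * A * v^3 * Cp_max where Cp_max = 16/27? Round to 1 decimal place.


The Betz coefficient Cp_max = 16/27 = 0.5926
v^3 = 12.2^3 = 1815.848
P_betz = 0.5 * rho * A * v^3 * Cp_max
P_betz = 0.5 * 1.21 * 16769.6 * 1815.848 * 0.5926
P_betz = 10917263.4 W

10917263.4


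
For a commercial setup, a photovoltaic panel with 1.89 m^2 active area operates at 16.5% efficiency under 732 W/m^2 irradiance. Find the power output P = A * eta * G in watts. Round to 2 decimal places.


Use the solar power formula P = A * eta * G.
Given: A = 1.89 m^2, eta = 0.165, G = 732 W/m^2
P = 1.89 * 0.165 * 732
P = 228.27 W

228.27


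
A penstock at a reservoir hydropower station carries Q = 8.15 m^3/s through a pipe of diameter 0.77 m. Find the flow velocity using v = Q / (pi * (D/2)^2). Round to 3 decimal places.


Compute pipe cross-sectional area:
  A = pi * (D/2)^2 = pi * (0.77/2)^2 = 0.4657 m^2
Calculate velocity:
  v = Q / A = 8.15 / 0.4657
  v = 17.502 m/s

17.502


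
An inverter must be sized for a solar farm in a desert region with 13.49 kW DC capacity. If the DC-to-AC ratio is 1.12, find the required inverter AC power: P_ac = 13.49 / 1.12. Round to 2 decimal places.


The inverter AC capacity is determined by the DC/AC ratio.
Given: P_dc = 13.49 kW, DC/AC ratio = 1.12
P_ac = P_dc / ratio = 13.49 / 1.12
P_ac = 12.04 kW

12.04


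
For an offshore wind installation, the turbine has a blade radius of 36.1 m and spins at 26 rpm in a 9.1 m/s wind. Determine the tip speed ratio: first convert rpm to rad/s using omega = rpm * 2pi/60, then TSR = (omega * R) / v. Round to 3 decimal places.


Convert rotational speed to rad/s:
  omega = 26 * 2 * pi / 60 = 2.7227 rad/s
Compute tip speed:
  v_tip = omega * R = 2.7227 * 36.1 = 98.29 m/s
Tip speed ratio:
  TSR = v_tip / v_wind = 98.29 / 9.1 = 10.801

10.801


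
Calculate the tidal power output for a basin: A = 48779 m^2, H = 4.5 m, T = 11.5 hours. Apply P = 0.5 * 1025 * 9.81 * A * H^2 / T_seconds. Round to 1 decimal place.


Convert period to seconds: T = 11.5 * 3600 = 41400.0 s
H^2 = 4.5^2 = 20.25
P = 0.5 * rho * g * A * H^2 / T
P = 0.5 * 1025 * 9.81 * 48779 * 20.25 / 41400.0
P = 119955.6 W

119955.6


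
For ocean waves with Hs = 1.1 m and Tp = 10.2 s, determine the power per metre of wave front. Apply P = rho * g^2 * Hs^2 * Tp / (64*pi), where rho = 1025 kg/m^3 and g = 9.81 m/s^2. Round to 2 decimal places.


Apply wave power formula:
  g^2 = 9.81^2 = 96.2361
  Hs^2 = 1.1^2 = 1.21
  Numerator = rho * g^2 * Hs^2 * Tp = 1025 * 96.2361 * 1.21 * 10.2 = 1217439.59
  Denominator = 64 * pi = 201.0619
  P = 1217439.59 / 201.0619 = 6055.05 W/m

6055.05


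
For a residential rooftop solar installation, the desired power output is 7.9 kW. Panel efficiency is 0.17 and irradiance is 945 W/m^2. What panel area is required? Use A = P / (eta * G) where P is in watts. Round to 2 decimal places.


Convert target power to watts: P = 7.9 * 1000 = 7900.0 W
Compute denominator: eta * G = 0.17 * 945 = 160.65
Required area A = P / (eta * G) = 7900.0 / 160.65
A = 49.18 m^2

49.18


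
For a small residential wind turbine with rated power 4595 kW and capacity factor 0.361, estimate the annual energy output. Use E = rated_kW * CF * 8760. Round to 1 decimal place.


Annual energy = rated_kW * capacity_factor * hours_per_year
Given: P_rated = 4595 kW, CF = 0.361, hours = 8760
E = 4595 * 0.361 * 8760
E = 14531044.2 kWh

14531044.2


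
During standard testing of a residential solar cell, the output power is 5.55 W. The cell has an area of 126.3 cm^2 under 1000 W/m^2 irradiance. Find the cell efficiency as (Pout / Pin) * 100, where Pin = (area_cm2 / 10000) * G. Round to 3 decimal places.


First compute the input power:
  Pin = area_cm2 / 10000 * G = 126.3 / 10000 * 1000 = 12.63 W
Then compute efficiency:
  Efficiency = (Pout / Pin) * 100 = (5.55 / 12.63) * 100
  Efficiency = 43.943%

43.943


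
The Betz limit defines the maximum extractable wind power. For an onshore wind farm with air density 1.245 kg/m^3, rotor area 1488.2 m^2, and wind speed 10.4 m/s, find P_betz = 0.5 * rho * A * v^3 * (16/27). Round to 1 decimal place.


The Betz coefficient Cp_max = 16/27 = 0.5926
v^3 = 10.4^3 = 1124.864
P_betz = 0.5 * rho * A * v^3 * Cp_max
P_betz = 0.5 * 1.245 * 1488.2 * 1124.864 * 0.5926
P_betz = 617528.3 W

617528.3


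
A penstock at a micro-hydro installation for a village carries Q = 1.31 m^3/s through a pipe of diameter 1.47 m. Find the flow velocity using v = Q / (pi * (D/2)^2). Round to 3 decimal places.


Compute pipe cross-sectional area:
  A = pi * (D/2)^2 = pi * (1.47/2)^2 = 1.6972 m^2
Calculate velocity:
  v = Q / A = 1.31 / 1.6972
  v = 0.772 m/s

0.772


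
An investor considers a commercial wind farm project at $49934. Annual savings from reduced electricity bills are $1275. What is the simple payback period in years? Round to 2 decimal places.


Simple payback period = initial cost / annual savings
Payback = 49934 / 1275
Payback = 39.16 years

39.16


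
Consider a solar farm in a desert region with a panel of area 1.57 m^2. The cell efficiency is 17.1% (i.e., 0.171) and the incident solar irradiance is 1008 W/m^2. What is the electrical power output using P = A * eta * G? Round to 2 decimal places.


Use the solar power formula P = A * eta * G.
Given: A = 1.57 m^2, eta = 0.171, G = 1008 W/m^2
P = 1.57 * 0.171 * 1008
P = 270.62 W

270.62


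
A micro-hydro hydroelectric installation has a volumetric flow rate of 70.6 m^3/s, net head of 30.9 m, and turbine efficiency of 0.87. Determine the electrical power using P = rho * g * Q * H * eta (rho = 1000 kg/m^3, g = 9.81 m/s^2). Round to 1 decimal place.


Apply the hydropower formula P = rho * g * Q * H * eta
rho * g = 1000 * 9.81 = 9810.0
P = 9810.0 * 70.6 * 30.9 * 0.87
P = 18618789.4 W

18618789.4


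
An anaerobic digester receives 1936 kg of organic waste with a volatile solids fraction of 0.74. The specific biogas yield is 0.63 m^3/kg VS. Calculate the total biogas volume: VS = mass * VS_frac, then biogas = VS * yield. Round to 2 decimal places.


Compute volatile solids:
  VS = mass * VS_fraction = 1936 * 0.74 = 1432.64 kg
Calculate biogas volume:
  Biogas = VS * specific_yield = 1432.64 * 0.63
  Biogas = 902.56 m^3

902.56


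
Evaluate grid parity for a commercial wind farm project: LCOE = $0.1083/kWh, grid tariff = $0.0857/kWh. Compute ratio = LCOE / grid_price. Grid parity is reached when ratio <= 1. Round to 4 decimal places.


Compare LCOE to grid price:
  LCOE = $0.1083/kWh, Grid price = $0.0857/kWh
  Ratio = LCOE / grid_price = 0.1083 / 0.0857 = 1.2637
  Grid parity achieved (ratio <= 1)? no

1.2637


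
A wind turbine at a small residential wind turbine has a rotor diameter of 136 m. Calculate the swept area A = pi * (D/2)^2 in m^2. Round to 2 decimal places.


Compute the rotor radius:
  r = D / 2 = 136 / 2 = 68.0 m
Calculate swept area:
  A = pi * r^2 = pi * 68.0^2
  A = 14526.72 m^2

14526.72


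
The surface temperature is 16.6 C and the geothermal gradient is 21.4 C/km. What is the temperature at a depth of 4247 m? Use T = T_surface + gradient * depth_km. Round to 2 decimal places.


Convert depth to km: 4247 / 1000 = 4.247 km
Temperature increase = gradient * depth_km = 21.4 * 4.247 = 90.89 C
Temperature at depth = T_surface + delta_T = 16.6 + 90.89
T = 107.49 C

107.49


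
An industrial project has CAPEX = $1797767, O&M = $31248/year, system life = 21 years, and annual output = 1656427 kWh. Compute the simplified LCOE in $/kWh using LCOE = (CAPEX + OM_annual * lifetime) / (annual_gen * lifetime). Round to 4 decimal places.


Total cost = CAPEX + OM * lifetime = 1797767 + 31248 * 21 = 1797767 + 656208 = 2453975
Total generation = annual * lifetime = 1656427 * 21 = 34784967 kWh
LCOE = 2453975 / 34784967
LCOE = 0.0705 $/kWh

0.0705


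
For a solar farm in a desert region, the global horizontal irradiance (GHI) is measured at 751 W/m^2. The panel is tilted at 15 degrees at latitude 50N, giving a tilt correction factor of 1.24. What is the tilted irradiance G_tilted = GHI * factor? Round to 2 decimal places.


Identify the given values:
  GHI = 751 W/m^2, tilt correction factor = 1.24
Apply the formula G_tilted = GHI * factor:
  G_tilted = 751 * 1.24
  G_tilted = 931.24 W/m^2

931.24


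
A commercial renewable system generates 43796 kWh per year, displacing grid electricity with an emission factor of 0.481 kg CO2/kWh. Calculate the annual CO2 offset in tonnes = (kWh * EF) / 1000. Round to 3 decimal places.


CO2 offset in kg = generation * emission_factor
CO2 offset = 43796 * 0.481 = 21065.88 kg
Convert to tonnes:
  CO2 offset = 21065.88 / 1000 = 21.066 tonnes

21.066


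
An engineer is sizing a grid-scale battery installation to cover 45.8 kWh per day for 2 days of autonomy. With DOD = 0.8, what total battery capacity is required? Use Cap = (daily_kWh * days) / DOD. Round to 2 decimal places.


Total energy needed = daily * days = 45.8 * 2 = 91.6 kWh
Account for depth of discharge:
  Cap = total_energy / DOD = 91.6 / 0.8
  Cap = 114.50 kWh

114.50


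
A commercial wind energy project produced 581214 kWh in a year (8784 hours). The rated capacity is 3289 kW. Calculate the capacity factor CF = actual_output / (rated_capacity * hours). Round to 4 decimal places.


Capacity factor = actual output / maximum possible output
Maximum possible = rated * hours = 3289 * 8784 = 28890576 kWh
CF = 581214 / 28890576
CF = 0.0201

0.0201


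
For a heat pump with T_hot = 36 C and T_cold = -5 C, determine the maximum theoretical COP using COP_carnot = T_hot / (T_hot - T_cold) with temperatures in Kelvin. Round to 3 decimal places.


Convert to Kelvin:
  T_hot = 36 + 273.15 = 309.15 K
  T_cold = -5 + 273.15 = 268.15 K
Apply Carnot COP formula:
  COP = T_hot_K / (T_hot_K - T_cold_K) = 309.15 / 41.0
  COP = 7.540

7.540


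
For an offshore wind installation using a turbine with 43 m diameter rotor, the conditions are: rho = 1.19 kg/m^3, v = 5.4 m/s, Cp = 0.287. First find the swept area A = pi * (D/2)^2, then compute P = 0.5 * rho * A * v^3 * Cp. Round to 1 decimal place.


Step 1 -- Compute swept area:
  A = pi * (D/2)^2 = pi * (43/2)^2 = 1452.2 m^2
Step 2 -- Apply wind power equation:
  P = 0.5 * rho * A * v^3 * Cp
  v^3 = 5.4^3 = 157.464
  P = 0.5 * 1.19 * 1452.2 * 157.464 * 0.287
  P = 39048.7 W

39048.7


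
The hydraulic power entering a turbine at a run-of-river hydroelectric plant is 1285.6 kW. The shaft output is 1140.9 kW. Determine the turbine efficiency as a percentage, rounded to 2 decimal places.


Turbine efficiency = (output power / input power) * 100
eta = (1140.9 / 1285.6) * 100
eta = 88.74%

88.74


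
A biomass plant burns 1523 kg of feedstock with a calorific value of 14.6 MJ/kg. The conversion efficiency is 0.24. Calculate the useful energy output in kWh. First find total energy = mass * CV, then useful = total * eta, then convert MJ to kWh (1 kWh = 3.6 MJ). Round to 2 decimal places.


Total energy = mass * CV = 1523 * 14.6 = 22235.8 MJ
Useful energy = total * eta = 22235.8 * 0.24 = 5336.59 MJ
Convert to kWh: 5336.59 / 3.6
Useful energy = 1482.39 kWh

1482.39


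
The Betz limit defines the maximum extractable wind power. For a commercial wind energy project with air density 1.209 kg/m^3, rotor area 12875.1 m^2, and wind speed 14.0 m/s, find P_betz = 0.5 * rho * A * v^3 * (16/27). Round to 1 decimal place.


The Betz coefficient Cp_max = 16/27 = 0.5926
v^3 = 14.0^3 = 2744.0
P_betz = 0.5 * rho * A * v^3 * Cp_max
P_betz = 0.5 * 1.209 * 12875.1 * 2744.0 * 0.5926
P_betz = 12655731.2 W

12655731.2


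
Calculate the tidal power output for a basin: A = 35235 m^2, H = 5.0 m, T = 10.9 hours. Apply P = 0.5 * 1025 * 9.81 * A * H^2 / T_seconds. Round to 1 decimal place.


Convert period to seconds: T = 10.9 * 3600 = 39240.0 s
H^2 = 5.0^2 = 25.0
P = 0.5 * rho * g * A * H^2 / T
P = 0.5 * 1025 * 9.81 * 35235 * 25.0 / 39240.0
P = 112862.1 W

112862.1


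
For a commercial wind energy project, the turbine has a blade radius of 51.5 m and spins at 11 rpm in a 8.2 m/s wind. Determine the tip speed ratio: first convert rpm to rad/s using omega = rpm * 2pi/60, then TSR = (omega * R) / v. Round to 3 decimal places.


Convert rotational speed to rad/s:
  omega = 11 * 2 * pi / 60 = 1.1519 rad/s
Compute tip speed:
  v_tip = omega * R = 1.1519 * 51.5 = 59.324 m/s
Tip speed ratio:
  TSR = v_tip / v_wind = 59.324 / 8.2 = 7.235

7.235


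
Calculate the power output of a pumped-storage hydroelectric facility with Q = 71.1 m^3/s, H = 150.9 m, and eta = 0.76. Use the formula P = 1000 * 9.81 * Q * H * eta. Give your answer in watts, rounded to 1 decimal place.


Apply the hydropower formula P = rho * g * Q * H * eta
rho * g = 1000 * 9.81 = 9810.0
P = 9810.0 * 71.1 * 150.9 * 0.76
P = 79991057.8 W

79991057.8


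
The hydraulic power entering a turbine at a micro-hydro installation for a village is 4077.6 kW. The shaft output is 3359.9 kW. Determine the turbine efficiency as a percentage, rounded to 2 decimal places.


Turbine efficiency = (output power / input power) * 100
eta = (3359.9 / 4077.6) * 100
eta = 82.40%

82.40


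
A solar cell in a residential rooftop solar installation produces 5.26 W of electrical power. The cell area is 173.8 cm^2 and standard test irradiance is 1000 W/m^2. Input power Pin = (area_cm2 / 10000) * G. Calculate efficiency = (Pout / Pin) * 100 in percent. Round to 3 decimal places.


First compute the input power:
  Pin = area_cm2 / 10000 * G = 173.8 / 10000 * 1000 = 17.38 W
Then compute efficiency:
  Efficiency = (Pout / Pin) * 100 = (5.26 / 17.38) * 100
  Efficiency = 30.265%

30.265


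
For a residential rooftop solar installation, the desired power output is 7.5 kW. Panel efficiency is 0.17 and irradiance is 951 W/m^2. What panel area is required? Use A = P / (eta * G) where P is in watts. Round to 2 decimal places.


Convert target power to watts: P = 7.5 * 1000 = 7500.0 W
Compute denominator: eta * G = 0.17 * 951 = 161.67
Required area A = P / (eta * G) = 7500.0 / 161.67
A = 46.39 m^2

46.39


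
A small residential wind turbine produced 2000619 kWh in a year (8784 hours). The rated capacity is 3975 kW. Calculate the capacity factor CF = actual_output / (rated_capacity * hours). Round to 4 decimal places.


Capacity factor = actual output / maximum possible output
Maximum possible = rated * hours = 3975 * 8784 = 34916400 kWh
CF = 2000619 / 34916400
CF = 0.0573

0.0573


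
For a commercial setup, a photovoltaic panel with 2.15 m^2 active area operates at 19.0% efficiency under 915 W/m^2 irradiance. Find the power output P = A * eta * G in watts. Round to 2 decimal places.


Use the solar power formula P = A * eta * G.
Given: A = 2.15 m^2, eta = 0.19, G = 915 W/m^2
P = 2.15 * 0.19 * 915
P = 373.78 W

373.78


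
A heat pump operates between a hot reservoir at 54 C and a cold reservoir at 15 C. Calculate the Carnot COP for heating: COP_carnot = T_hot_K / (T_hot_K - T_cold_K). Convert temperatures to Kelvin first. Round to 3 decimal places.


Convert to Kelvin:
  T_hot = 54 + 273.15 = 327.15 K
  T_cold = 15 + 273.15 = 288.15 K
Apply Carnot COP formula:
  COP = T_hot_K / (T_hot_K - T_cold_K) = 327.15 / 39.0
  COP = 8.388

8.388


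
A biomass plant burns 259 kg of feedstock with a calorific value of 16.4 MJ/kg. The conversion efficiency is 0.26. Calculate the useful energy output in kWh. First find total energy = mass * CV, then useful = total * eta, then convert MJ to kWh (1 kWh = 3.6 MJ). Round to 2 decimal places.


Total energy = mass * CV = 259 * 16.4 = 4247.6 MJ
Useful energy = total * eta = 4247.6 * 0.26 = 1104.38 MJ
Convert to kWh: 1104.38 / 3.6
Useful energy = 306.77 kWh

306.77


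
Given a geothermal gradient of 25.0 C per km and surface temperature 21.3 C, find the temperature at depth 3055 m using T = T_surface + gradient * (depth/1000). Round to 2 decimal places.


Convert depth to km: 3055 / 1000 = 3.055 km
Temperature increase = gradient * depth_km = 25.0 * 3.055 = 76.38 C
Temperature at depth = T_surface + delta_T = 21.3 + 76.38
T = 97.68 C

97.68


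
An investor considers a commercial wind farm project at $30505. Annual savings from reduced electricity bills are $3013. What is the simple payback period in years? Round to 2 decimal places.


Simple payback period = initial cost / annual savings
Payback = 30505 / 3013
Payback = 10.12 years

10.12
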